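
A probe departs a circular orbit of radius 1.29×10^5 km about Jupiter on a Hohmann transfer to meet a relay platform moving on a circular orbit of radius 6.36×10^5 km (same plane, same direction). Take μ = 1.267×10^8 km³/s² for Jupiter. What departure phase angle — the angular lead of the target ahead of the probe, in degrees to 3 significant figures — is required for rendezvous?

Semi-major axis of the transfer orbit: a_t = (1.290×10^5 + 6.360×10^5)/2 = 3.825×10^5 km.
The half-period of the transfer ellipse is t = π√(a_t³/μ) = 66025.0 s.
Target angular speed ω₂ = √(μ/r₂³) = 2.21923×10^-5 rad/s.
Angle swept by the target during transfer: ω₂·t = 1.46525 rad = 83.953°.
Arrival is 180° from departure on the ellipse, so φ = 180° − 83.953° = 96.0°.

φ = 96.0°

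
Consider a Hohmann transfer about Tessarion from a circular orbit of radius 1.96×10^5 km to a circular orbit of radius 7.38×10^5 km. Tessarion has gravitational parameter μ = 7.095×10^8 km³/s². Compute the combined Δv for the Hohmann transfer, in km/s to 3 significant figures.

Δv = 26.4 km/s

The Hohmann ellipse has a_t = (r₁ + r₂)/2 = 4.670×10^5 km.
Circular speed at r₁: v₁ = √(μ/r₁) = √(7.095×10^8/1.960×10^5) = 60.166 km/s.
On the transfer ellipse at r₁, vis-viva gives v_p = √[μ(2/r₁ − 1/a_t)] = 75.634 km/s.
First burn Δv₁ = |v_p − v₁| = 15.47 km/s.
Circular speed at r₂: v₂ = √(μ/r₂) = 31.01 km/s.
Transfer-orbit speed at r₂: v_a = √[μ(2/r₂ − 1/a_t)] = 20.09 km/s.
Second burn Δv₂ = |v₂ − v_a| = 10.92 km/s.
Δv = Δv₁ + Δv₂ = 15.47 + 10.92 = 26.39 km/s.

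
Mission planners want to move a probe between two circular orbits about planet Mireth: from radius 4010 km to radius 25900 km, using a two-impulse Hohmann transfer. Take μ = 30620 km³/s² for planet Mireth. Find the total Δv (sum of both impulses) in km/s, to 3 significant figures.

The Hohmann ellipse has a_t = (r₁ + r₂)/2 = 14955 km.
Circular speed at r₁: v₁ = √(μ/r₁) = √(30620/4010) = 2.76332 km/s.
On the transfer ellipse at r₁, vis-viva equation gives v_p = √[μ(2/r₁ − 1/a_t)] = 3.63653 km/s.
First burn Δv₁ = |v_p − v₁| = 0.87321 km/s.
At r₂, v₂ = √(μ/r₂) = 1.08731 km/s.
Transfer-orbit speed at r₂: v_a = √[μ(2/r₂ − 1/a_t)] = 0.563030 km/s.
Second burn Δv₂ = |v₂ − v_a| = 0.52428 km/s.
Total Δv = Δv₁ + Δv₂ = 1.397 km/s.

Δv = 1.40 km/s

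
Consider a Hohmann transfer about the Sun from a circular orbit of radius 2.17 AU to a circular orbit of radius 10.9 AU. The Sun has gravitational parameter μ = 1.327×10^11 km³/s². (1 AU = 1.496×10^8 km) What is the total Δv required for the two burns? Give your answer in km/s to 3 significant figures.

Δv = 9.72 km/s

In km: r₁ = 2.17 × 1.496×10^8 = 3.24632×10^8 km; r₂ = 10.9 × 1.496×10^8 = 1.63064×10^9 km.
Transfer-ellipse semi-major axis a_t = (r₁ + r₂)/2 = (3.24632×10^8 + 1.63064×10^9)/2 = 9.77636×10^8 km.
At r₁ the circular-orbit speed is v₁ = √(μ/r₁) = 20.218 km/s.
Transfer-orbit speed at r₁ (vis-viva equation): v_p = √[μ(2/r₁ − 1/a_t)] = 26.111 km/s.
First burn Δv₁ = |v_p − v₁| = 5.893 km/s.
Circular speed at r₂: v₂ = √(μ/r₂) = 9.021 km/s.
Transfer-orbit speed at r₂: v_a = √[μ(2/r₂ − 1/a_t)] = 5.198 km/s.
Second burn Δv₂ = |v₂ − v_a| = 3.823 km/s.
Total Δv = Δv₁ + Δv₂ = 9.716 km/s.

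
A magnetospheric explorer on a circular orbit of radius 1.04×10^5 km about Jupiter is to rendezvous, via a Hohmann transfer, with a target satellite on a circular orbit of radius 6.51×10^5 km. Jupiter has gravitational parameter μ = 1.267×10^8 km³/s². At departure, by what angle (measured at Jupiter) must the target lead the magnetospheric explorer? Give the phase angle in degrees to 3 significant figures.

φ = 101°

Semi-major axis of the transfer orbit: a_t = (1.040×10^5 + 6.510×10^5)/2 = 3.775×10^5 km.
Transfer time t = π√(a_t³/μ) = 64730 s.
Target angular speed ω₂ = √(μ/r₂³) = 2.143×10^-5 rad/s.
Angle swept by the target during transfer: ω₂·t = 1.3872 rad = 79.48°.
The magnetospheric explorer traverses 180° on the transfer ellipse, so the target must lead by 180° − 79.48° = 101°.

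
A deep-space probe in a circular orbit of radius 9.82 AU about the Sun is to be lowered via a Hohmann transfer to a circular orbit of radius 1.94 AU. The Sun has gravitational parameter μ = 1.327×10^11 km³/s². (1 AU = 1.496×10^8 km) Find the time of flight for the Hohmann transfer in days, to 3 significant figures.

t = 2600 days

In km: r₁ = 9.82 × 1.496×10^8 = 1.469072×10^9 km; r₂ = 1.94 × 1.496×10^8 = 2.90224×10^8 km.
The Hohmann ellipse has a_t = (r₁ + r₂)/2 = 8.79648×10^8 km.
Half the transfer-orbit period gives t = π√(a_t³/μ) = 2.250×10^8 s.
Converting: 2.250×10^8 s ÷ 86400 s/day = 2600 days.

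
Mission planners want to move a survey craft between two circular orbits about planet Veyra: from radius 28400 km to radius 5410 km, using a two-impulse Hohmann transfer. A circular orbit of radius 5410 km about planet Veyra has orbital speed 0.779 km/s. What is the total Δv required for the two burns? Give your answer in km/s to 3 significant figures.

From the circular-orbit relation v² = μ/r at r = 5410 km: μ = v²r = (0.779)² × 5410 = 3283.01 km³/s².
Transfer-ellipse semi-major axis a_t = (r₁ + r₂)/2 = (28400 + 5410)/2 = 16905 km.
At r₁ the circular-orbit speed is v₁ = √(μ/r₁) = 0.3400 km/s.
On the transfer ellipse at r₁, v² = μ(2/r − 1/a) gives v_a = √[μ(2/r₁ − 1/a_t)] = 0.1923 km/s.
First burn Δv₁ = |v_a − v₁| = 0.1477 km/s.
Circular speed at r₂: v₂ = √(μ/r₂) = 0.77900 km/s.
Transfer-orbit speed at r₂: v_p = √[μ(2/r₂ − 1/a_t)] = 1.0097 km/s.
Second burn Δv₂ = |v₂ − v_p| = 0.2307 km/s.
Δv = Δv₁ + Δv₂ = 0.1477 + 0.2307 = 0.3784 km/s.

Δv = 0.378 km/s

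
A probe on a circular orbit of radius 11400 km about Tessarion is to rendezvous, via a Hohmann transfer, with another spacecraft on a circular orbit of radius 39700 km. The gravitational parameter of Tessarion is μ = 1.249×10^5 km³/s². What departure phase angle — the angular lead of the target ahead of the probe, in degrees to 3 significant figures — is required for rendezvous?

The Hohmann ellipse has a_t = (r₁ + r₂)/2 = 25550 km.
Transfer time t = π√(a_t³/μ) = 36300 s.
Target angular speed ω₂ = √(μ/r₂³) = 4.468×10^-5 rad/s.
Angle swept by the target during transfer: ω₂·t = 1.622 rad = 92.93°.
Arrival is 180° from departure on the ellipse, so φ = 180° − 92.93° = 87.1°.

φ = 87.1°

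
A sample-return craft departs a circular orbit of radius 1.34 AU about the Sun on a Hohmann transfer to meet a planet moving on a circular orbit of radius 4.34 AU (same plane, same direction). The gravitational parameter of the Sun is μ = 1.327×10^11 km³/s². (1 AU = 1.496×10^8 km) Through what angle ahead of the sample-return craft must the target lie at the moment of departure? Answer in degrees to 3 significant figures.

φ = 84.7°

In km: r₁ = 1.34 × 1.496×10^8 = 2.00464×10^8 km; r₂ = 4.34 × 1.496×10^8 = 6.49264×10^8 km.
Transfer-ellipse semi-major axis a_t = (r₁ + r₂)/2 = (2.00464×10^8 + 6.49264×10^8)/2 = 4.24864×10^8 km.
Transfer time t = π√(a_t³/μ) = 7.552×10^7 s.
Target angular speed ω₂ = √(μ/r₂³) = 2.202×10^-8 rad/s.
Angle swept by the target during transfer: ω₂·t = 1.663 rad = 95.28°.
Arrival is 180° from departure on the ellipse, so φ = 180° − 95.28° = 84.7°.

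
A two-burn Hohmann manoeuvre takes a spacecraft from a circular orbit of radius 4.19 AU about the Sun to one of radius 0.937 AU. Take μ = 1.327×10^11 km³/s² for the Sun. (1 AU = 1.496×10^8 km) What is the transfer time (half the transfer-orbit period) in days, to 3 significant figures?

t = 750 days

In km: r₁ = 4.19 × 1.496×10^8 = 6.26824×10^8 km; r₂ = 0.937 × 1.496×10^8 = 1.401752×10^8 km.
The Hohmann ellipse has a_t = (r₁ + r₂)/2 = 3.834996×10^8 km.
By Kepler's third law the transfer-orbit period is T = 2π√(a_t³/μ), so t = T/2 = 6.477×10^7 s.
Converting: 6.477×10^7 s ÷ 86400 s/day = 750 days.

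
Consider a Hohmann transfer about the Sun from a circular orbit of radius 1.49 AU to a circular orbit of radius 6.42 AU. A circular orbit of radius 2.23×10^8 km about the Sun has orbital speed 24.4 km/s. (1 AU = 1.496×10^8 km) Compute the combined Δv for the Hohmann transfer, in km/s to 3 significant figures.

From the circular-orbit relation v² = μ/r at r = 2.23×10^8 km: μ = v²r = (24.4)² × 2.23×10^8 = 1.32765×10^11 km³/s².
In km: r₁ = 1.49 × 1.496×10^8 = 2.22904×10^8 km; r₂ = 6.42 × 1.496×10^8 = 9.60432×10^8 km.
The Hohmann ellipse has a_t = (r₁ + r₂)/2 = 5.91668×10^8 km.
At r₁ the circular-orbit speed is v₁ = √(μ/r₁) = 24.405 km/s.
On the transfer ellipse at r₁, v² = μ(2/r − 1/a) gives v_p = √[μ(2/r₁ − 1/a_t)] = 31.094 km/s.
First burn Δv₁ = |v_p − v₁| = 6.689 km/s.
At r₂, v₂ = √(μ/r₂) = 11.7573 km/s.
Transfer-orbit speed at r₂: v_a = √[μ(2/r₂ − 1/a_t)] = 7.21654 km/s.
Second burn Δv₂ = |v₂ − v_a| = 4.541 km/s.
Δv = Δv₁ + Δv₂ = 6.689 + 4.541 = 11.23 km/s.

Δv = 11.2 km/s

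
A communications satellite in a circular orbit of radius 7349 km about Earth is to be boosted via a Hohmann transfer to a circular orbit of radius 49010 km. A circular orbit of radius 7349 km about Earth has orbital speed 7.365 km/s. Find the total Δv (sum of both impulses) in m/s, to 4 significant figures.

Δv = 3743 m/s

From the circular-orbit relation v² = μ/r at r = 7349 km: μ = v²r = (7.365)² × 7349 = 3.98633×10^5 km³/s².
Transfer-ellipse semi-major axis a_t = (r₁ + r₂)/2 = (7349 + 49010)/2 = 28179.5 km.
Circular speed at r₁: v₁ = √(μ/r₁) = √(3.98633×10^5/7349) = 7.3650 km/s.
Transfer-orbit speed at r₁ (vis-viva): v_p = √[μ(2/r₁ − 1/a_t)] = 9.7129 km/s.
First burn Δv₁ = |v_p − v₁| = 2.3479 km/s.
Circular speed at r₂: v₂ = √(μ/r₂) = 2.85197 km/s.
Transfer-orbit speed at r₂: v_a = √[μ(2/r₂ − 1/a_t)] = 1.45644 km/s.
Second burn Δv₂ = |v₂ − v_a| = 1.3955 km/s.
Δv = Δv₁ + Δv₂ = 2.3479 + 1.3955 = 3.743 km/s.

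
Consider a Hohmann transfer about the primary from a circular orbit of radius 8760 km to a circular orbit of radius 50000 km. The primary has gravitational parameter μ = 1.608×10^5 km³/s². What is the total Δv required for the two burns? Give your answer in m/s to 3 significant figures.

The Hohmann ellipse has a_t = (r₁ + r₂)/2 = 29380 km.
At r₁ the circular-orbit speed is v₁ = √(μ/r₁) = 4.284 km/s.
On the transfer ellipse at r₁, vis-viva equation gives v_p = √[μ(2/r₁ − 1/a_t)] = 5.589 km/s.
First burn Δv₁ = |v_p − v₁| = 1.305 km/s.
Circular speed at r₂: v₂ = √(μ/r₂) = 1.7933 km/s.
Transfer-orbit speed at r₂: v_a = √[μ(2/r₂ − 1/a_t)] = 0.97923 km/s.
Second burn Δv₂ = |v₂ − v_a| = 0.8141 km/s.
Δv = Δv₁ + Δv₂ = 1.305 + 0.8141 = 2.119 km/s.

Δv = 2120 m/s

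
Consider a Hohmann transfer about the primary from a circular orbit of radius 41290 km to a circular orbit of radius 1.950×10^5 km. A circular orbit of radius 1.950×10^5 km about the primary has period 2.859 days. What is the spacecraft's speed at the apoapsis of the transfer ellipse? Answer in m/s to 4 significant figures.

From Kepler's third law T² = 4π²r³/μ at r = 1.950×10^5 km, T = 2.859 days = 2.859 × 86400 s = 2.470176×10^5 s: μ = 4π²r³/T² = 4.79742×10^6 km³/s².
Transfer-ellipse semi-major axis a_t = (r₁ + r₂)/2 = (41290 + 1.950×10^5)/2 = 1.18145×10^5 km.
The apoapsis of the transfer ellipse is at r = 1.950×10^5 km.
Vis-viva: v = √[μ(2/r − 1/a_t)] = √[4.79742×10^6 × (2/1.950×10^5 − 1/1.18145×10^5)] = 2.932 km/s.

v = 2932 m/s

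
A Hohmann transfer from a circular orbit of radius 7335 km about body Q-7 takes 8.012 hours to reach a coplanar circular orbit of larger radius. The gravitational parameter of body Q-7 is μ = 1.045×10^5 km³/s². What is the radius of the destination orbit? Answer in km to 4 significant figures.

r₂ = 33970 km

Transfer time t = 8.012 hours = 28843.2 s, and t = π√(a_t³/μ).
So a_t = (μ t²/π²)^(1/3) = (1.045×10^5 × (28843.2)² / π²)^(1/3) = 20652 km.
Since a_t = (r₁ + r₂)/2, r₂ = 2a_t − r₁ = 2×20652 − 7335 = 33969 km.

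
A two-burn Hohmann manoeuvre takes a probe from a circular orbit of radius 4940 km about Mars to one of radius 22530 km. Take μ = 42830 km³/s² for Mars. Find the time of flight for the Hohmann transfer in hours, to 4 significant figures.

Semi-major axis of the transfer orbit: a_t = (4940 + 22530)/2 = 13735 km.
Half the transfer-orbit period gives t = π√(a_t³/μ) = 24435.4 s.
Converting: 24435.4 s ÷ 3600 s/hour = 6.788 hours.

t = 6.788 hours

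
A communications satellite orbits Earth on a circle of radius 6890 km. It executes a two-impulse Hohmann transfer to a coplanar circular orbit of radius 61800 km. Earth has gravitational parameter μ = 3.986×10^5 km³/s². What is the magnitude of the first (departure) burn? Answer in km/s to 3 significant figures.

The Hohmann ellipse has a_t = (r₁ + r₂)/2 = 34345 km.
On the circular orbit at r = 6890 km, v_c = √(μ/r) = 7.6060 km/s.
Vis-viva on the transfer ellipse at r = 6890 km gives v_t = √[μ(2/r − 1/a_t)] = 10.203 km/s.
Δv₁ = |v_t − v_c| = |10.203 − 7.6060| = 2.597 km/s.

Δv₁ = 2.60 km/s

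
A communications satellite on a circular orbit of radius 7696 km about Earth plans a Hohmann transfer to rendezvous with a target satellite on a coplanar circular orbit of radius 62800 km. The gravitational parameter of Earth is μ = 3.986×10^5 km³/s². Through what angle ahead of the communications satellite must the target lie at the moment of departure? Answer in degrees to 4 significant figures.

φ = 104.3°

Transfer-ellipse semi-major axis a_t = (r₁ + r₂)/2 = (7696 + 62800)/2 = 35248 km.
The half-period of the transfer ellipse is t = π√(a_t³/μ) = 32930 s.
Target angular speed ω₂ = √(μ/r₂³) = 4.012×10^-5 rad/s.
Angle swept by the target during transfer: ω₂·t = 1.321 rad = 75.69°.
Arrival is 180° from departure on the ellipse, so φ = 180° − 75.69° = 104.3°.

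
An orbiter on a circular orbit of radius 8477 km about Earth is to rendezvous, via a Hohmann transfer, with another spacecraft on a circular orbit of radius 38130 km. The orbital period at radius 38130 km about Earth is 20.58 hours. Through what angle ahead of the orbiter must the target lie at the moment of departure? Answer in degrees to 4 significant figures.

φ = 94.00°

From Kepler's third law T² = 4π²r³/μ at r = 38130 km, T = 20.58 hours = 20.58 × 3600 s = 74088 s: μ = 4π²r³/T² = 3.98717×10^5 km³/s².
Semi-major axis of the transfer orbit: a_t = (8477 + 38130)/2 = 23303.5 km.
Transfer time t = π√(a_t³/μ) = 17700 s.
Target angular speed ω₂ = √(μ/r₂³) = 8.481×10^-5 rad/s.
Angle swept by the target during transfer: ω₂·t = 1.501 rad = 86.00°.
Arrival is 180° from departure on the ellipse, so φ = 180° − 86.00° = 94.00°.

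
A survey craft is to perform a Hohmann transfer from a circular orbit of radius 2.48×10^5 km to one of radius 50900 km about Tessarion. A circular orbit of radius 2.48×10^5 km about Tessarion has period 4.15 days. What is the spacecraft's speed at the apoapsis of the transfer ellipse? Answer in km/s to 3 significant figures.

v = 2.54 km/s

From Kepler's third law T² = 4π²r³/μ at r = 2.48×10^5 km, T = 4.15 days = 4.15 × 86400 s = 3.5856×10^5 s: μ = 4π²r³/T² = 4.68372×10^6 km³/s².
Semi-major axis of the transfer orbit: a_t = (2.480×10^5 + 50900)/2 = 1.4945×10^5 km.
At apoapsis, r = 2.480×10^5 km.
From the vis-viva equation, v = √[μ(2/r − 1/a_t)] = 2.536 km/s.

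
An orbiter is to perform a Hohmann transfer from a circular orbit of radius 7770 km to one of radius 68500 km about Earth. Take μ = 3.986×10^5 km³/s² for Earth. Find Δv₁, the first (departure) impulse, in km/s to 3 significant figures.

Δv₁ = 2.44 km/s

Transfer-ellipse semi-major axis a_t = (r₁ + r₂)/2 = (7770 + 68500)/2 = 38135 km.
Circular speed at r = 7770 km: v_c = √(μ/r) = 7.162 km/s.
Vis-viva on the transfer ellipse at r = 7770 km gives v_t = √[μ(2/r − 1/a_t)] = 9.599 km/s.
Δv₁ = |v_t − v_c| = |9.599 − 7.162| = 2.437 km/s.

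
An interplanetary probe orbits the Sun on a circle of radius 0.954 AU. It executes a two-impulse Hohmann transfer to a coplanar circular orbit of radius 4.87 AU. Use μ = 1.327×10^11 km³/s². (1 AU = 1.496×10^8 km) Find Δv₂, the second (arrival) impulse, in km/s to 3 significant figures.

Δv₂ = 5.77 km/s

In km: r₁ = 0.954 × 1.496×10^8 = 1.427184×10^8 km; r₂ = 4.87 × 1.496×10^8 = 7.28552×10^8 km.
Transfer-ellipse semi-major axis a_t = (r₁ + r₂)/2 = (1.427184×10^8 + 7.28552×10^8)/2 = 4.356352×10^8 km.
On the circular orbit at r = 7.28552×10^8 km, v_c = √(μ/r) = 13.496 km/s.
Vis-viva on the transfer ellipse at r = 7.28552×10^8 km gives v_t = √[μ(2/r − 1/a_t)] = 7.7247 km/s.
Δv₂ = |v_t − v_c| = |7.7247 − 13.496| = 5.771 km/s.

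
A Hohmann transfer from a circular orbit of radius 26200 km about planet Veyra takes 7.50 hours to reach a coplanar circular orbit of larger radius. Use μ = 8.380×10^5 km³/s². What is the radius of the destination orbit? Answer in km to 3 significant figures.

Transfer time t = 7.50 hours = 27000 s, and t = π√(a_t³/μ).
So a_t = (μ t²/π²)^(1/3) = (8.380×10^5 × (27000)² / π²)^(1/3) = 39557 km.
Since a_t = (r₁ + r₂)/2, r₂ = 2a_t − r₁ = 2×39557 − 26200 = 52914 km.

r₂ = 52900 km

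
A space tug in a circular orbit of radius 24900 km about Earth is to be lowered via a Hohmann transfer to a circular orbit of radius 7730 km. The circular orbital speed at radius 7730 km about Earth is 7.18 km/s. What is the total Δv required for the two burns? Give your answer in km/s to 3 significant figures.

From the circular-orbit relation v² = μ/r at r = 7730 km: μ = v²r = (7.18)² × 7730 = 3.98500×10^5 km³/s².
The Hohmann ellipse has a_t = (r₁ + r₂)/2 = 16315 km.
At r₁ the circular-orbit speed is v₁ = √(μ/r₁) = 4.001 km/s.
On the transfer ellipse at r₁, v² = μ(2/r − 1/a) gives v_a = √[μ(2/r₁ − 1/a_t)] = 2.754 km/s.
First burn Δv₁ = |v_a − v₁| = 1.247 km/s.
Circular speed at r₂: v₂ = √(μ/r₂) = 7.180 km/s.
Transfer-orbit speed at r₂: v_p = √[μ(2/r₂ − 1/a_t)] = 8.870 km/s.
Second burn Δv₂ = |v₂ − v_p| = 1.690 km/s.
Δv = Δv₁ + Δv₂ = 1.247 + 1.690 = 2.937 km/s.

Δv = 2.94 km/s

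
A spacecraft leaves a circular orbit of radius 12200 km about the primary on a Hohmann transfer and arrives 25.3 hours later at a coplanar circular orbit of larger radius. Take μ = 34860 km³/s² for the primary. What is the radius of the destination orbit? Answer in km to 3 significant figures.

Transfer time t = 25.3 hours = 91080 s, and t = π√(a_t³/μ).
So a_t = (μ t²/π²)^(1/3) = (34860 × (91080)² / π²)^(1/3) = 30829 km.
Since a_t = (r₁ + r₂)/2, r₂ = 2a_t − r₁ = 2×30829 − 12200 = 49458 km.

r₂ = 49500 km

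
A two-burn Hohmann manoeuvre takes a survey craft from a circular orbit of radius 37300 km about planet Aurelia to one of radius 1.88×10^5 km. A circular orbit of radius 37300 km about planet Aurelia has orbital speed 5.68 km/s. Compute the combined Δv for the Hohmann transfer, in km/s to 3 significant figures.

From the circular-orbit relation v² = μ/r at r = 37300 km: μ = v²r = (5.68)² × 37300 = 1.20339×10^6 km³/s².
The Hohmann ellipse has a_t = (r₁ + r₂)/2 = 1.1265×10^5 km.
Circular speed at r₁: v₁ = √(μ/r₁) = √(1.20339×10^6/37300) = 5.680 km/s.
Transfer-orbit speed at r₁ (v² = μ(2/r − 1/a)): v_p = √[μ(2/r₁ − 1/a_t)] = 7.338 km/s.
First burn Δv₁ = |v_p − v₁| = 1.658 km/s.
At r₂, v₂ = √(μ/r₂) = 2.530 km/s.
Transfer-orbit speed at r₂: v_a = √[μ(2/r₂ − 1/a_t)] = 1.456 km/s.
Second burn Δv₂ = |v₂ − v_a| = 1.074 km/s.
Δv = Δv₁ + Δv₂ = 1.658 + 1.074 = 2.732 km/s.

Δv = 2.73 km/s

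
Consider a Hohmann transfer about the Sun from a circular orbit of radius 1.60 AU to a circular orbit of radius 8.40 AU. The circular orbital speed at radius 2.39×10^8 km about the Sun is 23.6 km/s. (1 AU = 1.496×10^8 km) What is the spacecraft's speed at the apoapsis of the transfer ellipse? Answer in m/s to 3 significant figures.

From the circular-orbit relation v² = μ/r at r = 2.39×10^8 km: μ = v²r = (23.6)² × 2.39×10^8 = 1.33113×10^11 km³/s².
In km: r₁ = 1.60 × 1.496×10^8 = 2.3936×10^8 km; r₂ = 8.40 × 1.496×10^8 = 1.25664×10^9 km.
Transfer-ellipse semi-major axis a_t = (r₁ + r₂)/2 = (2.3936×10^8 + 1.25664×10^9)/2 = 7.480×10^8 km.
The apoapsis of the transfer ellipse is at r = 1.25664×10^9 km.
Applying v² = μ(2/r − 1/a_t): v = 5.822 km/s.

v = 5820 m/s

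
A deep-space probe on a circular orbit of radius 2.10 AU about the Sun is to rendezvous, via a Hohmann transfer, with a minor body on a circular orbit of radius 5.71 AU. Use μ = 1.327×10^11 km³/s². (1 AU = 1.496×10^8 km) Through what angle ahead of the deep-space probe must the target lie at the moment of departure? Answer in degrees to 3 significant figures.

φ = 78.2°

In km: r₁ = 2.10 × 1.496×10^8 = 3.1416×10^8 km; r₂ = 5.71 × 1.496×10^8 = 8.54216×10^8 km.
Semi-major axis of the transfer orbit: a_t = (3.1416×10^8 + 8.54216×10^8)/2 = 5.84188×10^8 km.
Transfer time t = π√(a_t³/μ) = 1.218×10^8 s.
The target's mean motion on its circular orbit is ω₂ = √(μ/r₂³) = 1.459×10^-8 rad/s.
Angle swept by the target during transfer: ω₂·t = 1.777 rad = 101.8°.
Arrival is 180° from departure on the ellipse, so φ = 180° − 101.8° = 78.2°.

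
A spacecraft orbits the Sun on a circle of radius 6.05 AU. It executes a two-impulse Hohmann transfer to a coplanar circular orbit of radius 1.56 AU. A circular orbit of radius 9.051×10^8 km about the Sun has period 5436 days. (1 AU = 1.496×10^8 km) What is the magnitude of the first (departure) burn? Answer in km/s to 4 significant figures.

From Kepler's third law T² = 4π²r³/μ at r = 9.051×10^8 km, T = 5436 days = 5436 × 86400 s = 4.696704×10^8 s: μ = 4π²r³/T² = 1.32698×10^11 km³/s².
In km: r₁ = 6.05 × 1.496×10^8 = 9.0508×10^8 km; r₂ = 1.56 × 1.496×10^8 = 2.33376×10^8 km.
The Hohmann ellipse has a_t = (r₁ + r₂)/2 = 5.69228×10^8 km.
Circular speed at r = 9.0508×10^8 km: v_c = √(μ/r) = 12.108 km/s.
Vis-viva on the transfer ellipse at r = 9.0508×10^8 km gives v_t = √[μ(2/r − 1/a_t)] = 7.7531 km/s.
Δv₁ = |v_t − v_c| = |7.7531 − 12.108| = 4.355 km/s.

Δv₁ = 4.355 km/s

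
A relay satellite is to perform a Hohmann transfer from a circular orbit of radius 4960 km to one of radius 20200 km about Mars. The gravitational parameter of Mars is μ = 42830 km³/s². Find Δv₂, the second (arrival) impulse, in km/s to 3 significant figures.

Transfer-ellipse semi-major axis a_t = (r₁ + r₂)/2 = (4960 + 20200)/2 = 12580 km.
On the circular orbit at r = 20200 km, v_c = √(μ/r) = 1.4561 km/s.
Transfer-orbit speed at the same r (vis-viva, a = a_t): v_t = √[μ(2/r − 1/a_t)] = 0.91432 km/s.
Δv₂ = |v_t − v_c| = |0.91432 − 1.4561| = 0.5418 km/s.

Δv₂ = 0.542 km/s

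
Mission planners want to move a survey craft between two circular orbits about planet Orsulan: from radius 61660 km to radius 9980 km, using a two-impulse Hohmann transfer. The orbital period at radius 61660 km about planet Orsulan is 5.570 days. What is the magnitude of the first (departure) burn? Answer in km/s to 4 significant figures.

From Kepler's third law T² = 4π²r³/μ at r = 61660 km, T = 5.570 days = 5.570 × 86400 s = 4.81248×10^5 s: μ = 4π²r³/T² = 39960.6 km³/s².
Semi-major axis of the transfer orbit: a_t = (61660 + 9980)/2 = 35820 km.
Circular speed at r = 61660 km: v_c = √(μ/r) = 0.8050 km/s.
Transfer-orbit speed at the same r (vis-viva, a = a_t): v_t = √[μ(2/r − 1/a_t)] = 0.4249 km/s.
Δv₁ = |v_t − v_c| = |0.4249 − 0.8050| = 0.3801 km/s.

Δv₁ = 0.3801 km/s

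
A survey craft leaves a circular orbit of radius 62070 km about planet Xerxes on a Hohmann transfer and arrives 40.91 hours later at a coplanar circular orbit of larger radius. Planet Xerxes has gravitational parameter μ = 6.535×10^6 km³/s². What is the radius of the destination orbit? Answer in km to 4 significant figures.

r₂ = 4.241×10^5 km

Transfer time t = 40.91 hours = 1.47276×10^5 s, and t = π√(a_t³/μ).
So a_t = (μ t²/π²)^(1/3) = (6.535×10^6 × (1.47276×10^5)² / π²)^(1/3) = 2.4307×10^5 km.
Since a_t = (r₁ + r₂)/2, r₂ = 2a_t − r₁ = 2×2.4307×10^5 − 62070 = 4.2407×10^5 km.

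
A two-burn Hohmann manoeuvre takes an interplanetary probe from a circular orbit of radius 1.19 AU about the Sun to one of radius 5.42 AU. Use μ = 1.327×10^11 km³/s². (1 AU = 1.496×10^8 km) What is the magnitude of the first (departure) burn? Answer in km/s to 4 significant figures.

In km: r₁ = 1.19 × 1.496×10^8 = 1.78024×10^8 km; r₂ = 5.42 × 1.496×10^8 = 8.10832×10^8 km.
Semi-major axis of the transfer orbit: a_t = (1.78024×10^8 + 8.10832×10^8)/2 = 4.94428×10^8 km.
Circular speed at r = 1.78024×10^8 km: v_c = √(μ/r) = 27.302 km/s.
Vis-viva on the transfer ellipse at r = 1.78024×10^8 km gives v_t = √[μ(2/r − 1/a_t)] = 34.963 km/s.
Δv₁ = |v_t − v_c| = |34.963 − 27.302| = 7.661 km/s.

Δv₁ = 7.661 km/s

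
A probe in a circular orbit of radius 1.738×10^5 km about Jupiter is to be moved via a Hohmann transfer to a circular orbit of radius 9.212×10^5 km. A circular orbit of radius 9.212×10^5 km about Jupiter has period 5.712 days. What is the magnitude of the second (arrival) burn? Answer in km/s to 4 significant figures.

From Kepler's third law T² = 4π²r³/μ at r = 9.212×10^5 km, T = 5.712 days = 5.712 × 86400 s = 4.935168×10^5 s: μ = 4π²r³/T² = 1.26712×10^8 km³/s².
Transfer-ellipse semi-major axis a_t = (r₁ + r₂)/2 = (1.738×10^5 + 9.212×10^5)/2 = 5.475×10^5 km.
Circular speed at r = 9.212×10^5 km: v_c = √(μ/r) = 11.728 km/s.
Transfer-orbit speed at the same r (vis-viva, a = a_t): v_t = √[μ(2/r − 1/a_t)] = 6.6079 km/s.
Δv₂ = |v_t − v_c| = |6.6079 − 11.728| = 5.120 km/s.

Δv₂ = 5.120 km/s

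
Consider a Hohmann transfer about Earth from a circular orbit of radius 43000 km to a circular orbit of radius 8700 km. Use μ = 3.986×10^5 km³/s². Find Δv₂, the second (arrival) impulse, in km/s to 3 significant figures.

Semi-major axis of the transfer orbit: a_t = (43000 + 8700)/2 = 25850 km.
Circular speed at r = 8700 km: v_c = √(μ/r) = 6.769 km/s.
Transfer-orbit speed at the same r (vis-viva, a = a_t): v_t = √[μ(2/r − 1/a_t)] = 8.730 km/s.
Δv₂ = |v_t − v_c| = |8.730 − 6.769| = 1.961 km/s.

Δv₂ = 1.96 km/s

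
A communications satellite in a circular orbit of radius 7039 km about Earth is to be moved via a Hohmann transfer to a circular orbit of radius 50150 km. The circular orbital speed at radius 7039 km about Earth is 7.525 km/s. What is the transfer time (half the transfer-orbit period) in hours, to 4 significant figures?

t = 6.684 hours

From the circular-orbit relation v² = μ/r at r = 7039 km: μ = v²r = (7.525)² × 7039 = 3.98588×10^5 km³/s².
The Hohmann ellipse has a_t = (r₁ + r₂)/2 = 28594.5 km.
By Kepler's third law the transfer-orbit period is T = 2π√(a_t³/μ), so t = T/2 = 24061 s.
Converting: 24061 s ÷ 3600 s/hour = 6.684 hours.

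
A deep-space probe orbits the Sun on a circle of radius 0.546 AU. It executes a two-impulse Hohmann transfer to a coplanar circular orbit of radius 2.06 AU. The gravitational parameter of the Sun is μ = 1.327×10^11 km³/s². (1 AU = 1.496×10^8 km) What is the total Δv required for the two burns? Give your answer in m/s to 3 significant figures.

In km: r₁ = 0.546 × 1.496×10^8 = 8.16816×10^7 km; r₂ = 2.06 × 1.496×10^8 = 3.08176×10^8 km.
Semi-major axis of the transfer orbit: a_t = (8.16816×10^7 + 3.08176×10^8)/2 = 1.949288×10^8 km.
Circular speed at r₁: v₁ = √(μ/r₁) = √(1.327×10^11/8.16816×10^7) = 40.31 km/s.
On the transfer ellipse at r₁, v² = μ(2/r − 1/a) gives v_p = √[μ(2/r₁ − 1/a_t)] = 50.68 km/s.
First burn Δv₁ = |v_p − v₁| = 10.37 km/s.
At r₂, v₂ = √(μ/r₂) = 20.751 km/s.
Transfer-orbit speed at r₂: v_a = √[μ(2/r₂ − 1/a_t)] = 13.433 km/s.
Second burn Δv₂ = |v₂ − v_a| = 7.318 km/s.
Δv = Δv₁ + Δv₂ = 10.37 + 7.318 = 17.69 km/s.

Δv = 17700 m/s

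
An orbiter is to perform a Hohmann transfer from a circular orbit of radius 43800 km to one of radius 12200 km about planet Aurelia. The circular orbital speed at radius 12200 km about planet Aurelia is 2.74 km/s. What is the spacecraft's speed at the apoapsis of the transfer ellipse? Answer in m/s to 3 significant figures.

From the circular-orbit relation v² = μ/r at r = 12200 km: μ = v²r = (2.74)² × 12200 = 91592.7 km³/s².
Transfer-ellipse semi-major axis a_t = (r₁ + r₂)/2 = (43800 + 12200)/2 = 28000 km.
At apoapsis, r = 43800 km.
From the vis-viva equation, v = √[μ(2/r − 1/a_t)] = 0.9545 km/s.

v = 955 m/s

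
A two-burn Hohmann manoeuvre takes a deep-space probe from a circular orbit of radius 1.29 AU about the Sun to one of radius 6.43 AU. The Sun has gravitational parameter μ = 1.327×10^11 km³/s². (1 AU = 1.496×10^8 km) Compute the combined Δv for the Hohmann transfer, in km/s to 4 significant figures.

Δv = 12.58 km/s

In km: r₁ = 1.29 × 1.496×10^8 = 1.92984×10^8 km; r₂ = 6.43 × 1.496×10^8 = 9.61928×10^8 km.
The Hohmann ellipse has a_t = (r₁ + r₂)/2 = 5.77456×10^8 km.
Circular speed at r₁: v₁ = √(μ/r₁) = √(1.327×10^11/1.92984×10^8) = 26.2225 km/s.
On the transfer ellipse at r₁, vis-viva gives v_p = √[μ(2/r₁ − 1/a_t)] = 33.8444 km/s.
First burn Δv₁ = |v_p − v₁| = 7.622 km/s.
Circular speed at r₂: v₂ = √(μ/r₂) = 11.745 km/s.
Transfer-orbit speed at r₂: v_a = √[μ(2/r₂ − 1/a_t)] = 6.7899 km/s.
Second burn Δv₂ = |v₂ − v_a| = 4.955 km/s.
Δv = Δv₁ + Δv₂ = 7.622 + 4.955 = 12.58 km/s.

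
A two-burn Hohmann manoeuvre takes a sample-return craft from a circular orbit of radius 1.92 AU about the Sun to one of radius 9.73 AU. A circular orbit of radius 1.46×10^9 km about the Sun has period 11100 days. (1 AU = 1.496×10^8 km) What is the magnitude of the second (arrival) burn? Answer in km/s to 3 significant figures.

Δv₂ = 4.08 km/s

From Kepler's third law T² = 4π²r³/μ at r = 1.46×10^9 km, T = 11100 days = 11100 × 86400 s = 9.5904×10^8 s: μ = 4π²r³/T² = 1.33581×10^11 km³/s².
In km: r₁ = 1.92 × 1.496×10^8 = 2.87232×10^8 km; r₂ = 9.73 × 1.496×10^8 = 1.455608×10^9 km.
Transfer-ellipse semi-major axis a_t = (r₁ + r₂)/2 = (2.87232×10^8 + 1.455608×10^9)/2 = 8.7142×10^8 km.
Circular speed at r = 1.455608×10^9 km: v_c = √(μ/r) = 9.580 km/s.
Transfer-orbit speed at the same r (vis-viva, a = a_t): v_t = √[μ(2/r − 1/a_t)] = 5.500 km/s.
Δv₂ = |v_t − v_c| = |5.500 − 9.580| = 4.080 km/s.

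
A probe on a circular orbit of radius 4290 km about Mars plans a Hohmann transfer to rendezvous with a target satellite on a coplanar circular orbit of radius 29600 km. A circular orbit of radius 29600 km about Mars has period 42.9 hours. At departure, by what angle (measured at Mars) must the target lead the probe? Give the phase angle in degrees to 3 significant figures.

φ = 102°

From Kepler's third law T² = 4π²r³/μ at r = 29600 km, T = 42.9 hours = 42.9 × 3600 s = 1.5444×10^5 s: μ = 4π²r³/T² = 42925.5 km³/s².
The Hohmann ellipse has a_t = (r₁ + r₂)/2 = 16945 km.
Transfer time t = π√(a_t³/μ) = 33450 s.
Target angular speed ω₂ = √(μ/r₂³) = 4.068×10^-5 rad/s.
Angle swept by the target during transfer: ω₂·t = 1.3607 rad = 77.96°.
The probe traverses 180° on the transfer ellipse, so the target must lead by 180° − 77.96° = 102°.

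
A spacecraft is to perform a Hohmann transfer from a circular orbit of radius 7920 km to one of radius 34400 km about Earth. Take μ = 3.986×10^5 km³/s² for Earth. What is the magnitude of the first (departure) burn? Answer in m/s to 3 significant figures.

Δv₁ = 1950 m/s

The Hohmann ellipse has a_t = (r₁ + r₂)/2 = 21160 km.
Circular speed at r = 7920 km: v_c = √(μ/r) = 7.094 km/s.
Vis-viva on the transfer ellipse at r = 7920 km gives v_t = √[μ(2/r − 1/a_t)] = 9.045 km/s.
Δv₁ = |v_t − v_c| = |9.045 − 7.094| = 1.951 km/s.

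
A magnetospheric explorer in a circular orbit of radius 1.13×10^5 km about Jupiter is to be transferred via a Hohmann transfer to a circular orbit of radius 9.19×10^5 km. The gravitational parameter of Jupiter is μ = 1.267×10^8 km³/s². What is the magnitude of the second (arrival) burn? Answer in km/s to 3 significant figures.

Δv₂ = 6.25 km/s

Semi-major axis of the transfer orbit: a_t = (1.130×10^5 + 9.190×10^5)/2 = 5.160×10^5 km.
On the circular orbit at r = 9.190×10^5 km, v_c = √(μ/r) = 11.742 km/s.
Transfer-orbit speed at the same r (vis-viva, a = a_t): v_t = √[μ(2/r − 1/a_t)] = 5.4947 km/s.
Δv₂ = |v_t − v_c| = |5.4947 − 11.742| = 6.247 km/s.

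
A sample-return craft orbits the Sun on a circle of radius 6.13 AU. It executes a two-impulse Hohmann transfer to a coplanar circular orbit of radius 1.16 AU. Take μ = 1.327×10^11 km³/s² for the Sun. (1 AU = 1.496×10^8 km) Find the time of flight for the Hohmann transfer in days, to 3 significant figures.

t = 1270 days

In km: r₁ = 6.13 × 1.496×10^8 = 9.17048×10^8 km; r₂ = 1.16 × 1.496×10^8 = 1.73536×10^8 km.
Semi-major axis of the transfer orbit: a_t = (9.17048×10^8 + 1.73536×10^8)/2 = 5.45292×10^8 km.
Half the transfer-orbit period gives t = π√(a_t³/μ) = 1.098×10^8 s.
Converting: 1.098×10^8 s ÷ 86400 s/day = 1270 days.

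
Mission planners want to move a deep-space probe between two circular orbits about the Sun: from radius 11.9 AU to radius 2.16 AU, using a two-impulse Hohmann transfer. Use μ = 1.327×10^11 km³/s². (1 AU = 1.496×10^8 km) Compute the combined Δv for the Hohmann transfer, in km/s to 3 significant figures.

Δv = 9.95 km/s

In km: r₁ = 11.9 × 1.496×10^8 = 1.78024×10^9 km; r₂ = 2.16 × 1.496×10^8 = 3.23136×10^8 km.
Transfer-ellipse semi-major axis a_t = (r₁ + r₂)/2 = (1.78024×10^9 + 3.23136×10^8)/2 = 1.051688×10^9 km.
Circular speed at r₁: v₁ = √(μ/r₁) = √(1.327×10^11/1.78024×10^9) = 8.634 km/s.
Transfer-orbit speed at r₁ (vis-viva): v_a = √[μ(2/r₁ − 1/a_t)] = 4.786 km/s.
First burn Δv₁ = |v_a − v₁| = 3.848 km/s.
At r₂, v₂ = √(μ/r₂) = 20.265 km/s.
Transfer-orbit speed at r₂: v_p = √[μ(2/r₂ − 1/a_t)] = 26.366 km/s.
Second burn Δv₂ = |v₂ − v_p| = 6.101 km/s.
Total Δv = Δv₁ + Δv₂ = 9.949 km/s.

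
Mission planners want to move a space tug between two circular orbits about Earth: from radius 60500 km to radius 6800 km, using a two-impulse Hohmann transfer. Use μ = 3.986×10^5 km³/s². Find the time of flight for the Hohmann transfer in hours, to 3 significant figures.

Semi-major axis of the transfer orbit: a_t = (60500 + 6800)/2 = 33650 km.
By Kepler's third law the transfer-orbit period is T = 2π√(a_t³/μ), so t = T/2 = 30720 s.
Converting: 30720 s ÷ 3600 s/hour = 8.53 hours.

t = 8.53 hours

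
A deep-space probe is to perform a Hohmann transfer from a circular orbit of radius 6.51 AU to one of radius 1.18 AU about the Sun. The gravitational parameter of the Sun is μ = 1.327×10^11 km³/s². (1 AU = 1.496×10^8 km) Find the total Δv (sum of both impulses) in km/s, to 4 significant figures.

Δv = 13.46 km/s

In km: r₁ = 6.51 × 1.496×10^8 = 9.73896×10^8 km; r₂ = 1.18 × 1.496×10^8 = 1.76528×10^8 km.
The Hohmann ellipse has a_t = (r₁ + r₂)/2 = 5.75212×10^8 km.
Circular speed at r₁: v₁ = √(μ/r₁) = √(1.327×10^11/9.73896×10^8) = 11.6729 km/s.
Transfer-orbit speed at r₁ (vis-viva equation): v_a = √[μ(2/r₁ − 1/a_t)] = 6.46654 km/s.
First burn Δv₁ = |v_a − v₁| = 5.206 km/s.
At r₂, v₂ = √(μ/r₂) = 27.418 km/s.
Transfer-orbit speed at r₂: v_p = √[μ(2/r₂ − 1/a_t)] = 35.676 km/s.
Second burn Δv₂ = |v₂ − v_p| = 8.258 km/s.
Δv = Δv₁ + Δv₂ = 5.206 + 8.258 = 13.46 km/s.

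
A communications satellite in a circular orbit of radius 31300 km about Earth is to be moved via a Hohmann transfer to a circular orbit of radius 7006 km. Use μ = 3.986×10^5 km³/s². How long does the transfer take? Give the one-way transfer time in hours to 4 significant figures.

t = 3.664 hours

The Hohmann ellipse has a_t = (r₁ + r₂)/2 = 19153 km.
By Kepler's third law the transfer-orbit period is T = 2π√(a_t³/μ), so t = T/2 = 13190 s.
Converting: 13190 s ÷ 3600 s/hour = 3.664 hours.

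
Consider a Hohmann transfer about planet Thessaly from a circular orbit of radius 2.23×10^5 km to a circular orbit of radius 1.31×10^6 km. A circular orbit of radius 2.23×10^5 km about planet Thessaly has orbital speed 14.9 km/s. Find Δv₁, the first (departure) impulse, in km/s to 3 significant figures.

From the circular-orbit relation v² = μ/r at r = 2.23×10^5 km: μ = v²r = (14.9)² × 2.23×10^5 = 4.95082×10^7 km³/s².
Transfer-ellipse semi-major axis a_t = (r₁ + r₂)/2 = (2.230×10^5 + 1.310×10^6)/2 = 7.665×10^5 km.
On the circular orbit at r = 2.230×10^5 km, v_c = √(μ/r) = 14.900 km/s.
Vis-viva on the transfer ellipse at r = 2.230×10^5 km gives v_t = √[μ(2/r − 1/a_t)] = 19.479 km/s.
Δv₁ = |v_t − v_c| = |19.479 − 14.900| = 4.579 km/s.

Δv₁ = 4.58 km/s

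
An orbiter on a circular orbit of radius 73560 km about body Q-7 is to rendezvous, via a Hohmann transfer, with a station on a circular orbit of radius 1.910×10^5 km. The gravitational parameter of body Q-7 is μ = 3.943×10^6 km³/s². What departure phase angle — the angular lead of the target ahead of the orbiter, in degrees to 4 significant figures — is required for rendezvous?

Transfer-ellipse semi-major axis a_t = (r₁ + r₂)/2 = (73560 + 1.910×10^5)/2 = 1.3228×10^5 km.
Transfer time t = π√(a_t³/μ) = 76116.3 s.
The target's mean motion on its circular orbit is ω₂ = √(μ/r₂³) = 2.37883×10^-5 rad/s.
Angle swept by the target during transfer: ω₂·t = 1.81068 rad = 103.74°.
The orbiter traverses 180° on the transfer ellipse, so the target must lead by 180° − 103.74° = 76.26°.

φ = 76.26°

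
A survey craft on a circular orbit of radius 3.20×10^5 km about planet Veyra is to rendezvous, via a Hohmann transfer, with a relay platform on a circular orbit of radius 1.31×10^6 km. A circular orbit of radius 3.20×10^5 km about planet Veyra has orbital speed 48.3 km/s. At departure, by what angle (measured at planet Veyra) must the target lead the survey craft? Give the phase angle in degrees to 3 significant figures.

From the circular-orbit relation v² = μ/r at r = 3.20×10^5 km: μ = v²r = (48.3)² × 3.20×10^5 = 7.46525×10^8 km³/s².
Transfer-ellipse semi-major axis a_t = (r₁ + r₂)/2 = (3.200×10^5 + 1.310×10^6)/2 = 8.150×10^5 km.
The half-period of the transfer ellipse is t = π√(a_t³/μ) = 84599 s.
Target angular speed ω₂ = √(μ/r₂³) = 1.8223×10^-5 rad/s.
Angle swept by the target during transfer: ω₂·t = 1.5416 rad = 88.33°.
Arrival is 180° from departure on the ellipse, so φ = 180° − 88.33° = 91.7°.

φ = 91.7°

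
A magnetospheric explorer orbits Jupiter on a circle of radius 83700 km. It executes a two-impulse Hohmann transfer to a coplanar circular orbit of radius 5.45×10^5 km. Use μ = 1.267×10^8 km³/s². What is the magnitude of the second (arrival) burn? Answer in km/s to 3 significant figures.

Δv₂ = 7.38 km/s

The Hohmann ellipse has a_t = (r₁ + r₂)/2 = 3.1435×10^5 km.
On the circular orbit at r = 5.450×10^5 km, v_c = √(μ/r) = 15.2472 km/s.
Vis-viva on the transfer ellipse at r = 5.450×10^5 km gives v_t = √[μ(2/r − 1/a_t)] = 7.86767 km/s.
Δv₂ = |v_t − v_c| = |7.86767 − 15.2472| = 7.380 km/s.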